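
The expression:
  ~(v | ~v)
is never true.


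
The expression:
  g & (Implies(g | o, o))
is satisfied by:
  {g: True, o: True}


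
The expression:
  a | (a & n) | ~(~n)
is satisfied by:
  {n: True, a: True}
  {n: True, a: False}
  {a: True, n: False}


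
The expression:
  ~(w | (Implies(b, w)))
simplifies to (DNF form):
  b & ~w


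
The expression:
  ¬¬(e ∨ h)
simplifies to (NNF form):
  e ∨ h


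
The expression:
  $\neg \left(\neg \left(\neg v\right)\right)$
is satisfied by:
  {v: False}


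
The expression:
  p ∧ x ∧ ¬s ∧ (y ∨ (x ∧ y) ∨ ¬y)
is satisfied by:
  {p: True, x: True, s: False}


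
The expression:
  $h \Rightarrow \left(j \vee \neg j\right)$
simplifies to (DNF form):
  $\text{True}$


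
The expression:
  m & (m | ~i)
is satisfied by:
  {m: True}


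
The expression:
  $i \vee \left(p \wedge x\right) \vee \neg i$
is always true.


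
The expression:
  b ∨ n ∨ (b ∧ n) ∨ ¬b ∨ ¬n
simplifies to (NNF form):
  True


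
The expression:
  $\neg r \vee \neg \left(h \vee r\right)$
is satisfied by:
  {r: False}


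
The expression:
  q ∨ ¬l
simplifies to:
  q ∨ ¬l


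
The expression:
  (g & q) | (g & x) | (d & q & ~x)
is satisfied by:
  {g: True, d: True, q: True, x: False}
  {g: True, q: True, d: False, x: False}
  {x: True, g: True, d: True, q: True}
  {x: True, g: True, d: True, q: False}
  {x: True, g: True, q: True, d: False}
  {x: True, g: True, q: False, d: False}
  {d: True, q: True, x: False, g: False}


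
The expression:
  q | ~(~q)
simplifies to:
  q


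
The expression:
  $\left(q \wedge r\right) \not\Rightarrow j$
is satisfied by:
  {r: True, q: True, j: False}


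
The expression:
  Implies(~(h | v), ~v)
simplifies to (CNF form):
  True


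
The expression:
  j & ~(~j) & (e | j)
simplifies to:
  j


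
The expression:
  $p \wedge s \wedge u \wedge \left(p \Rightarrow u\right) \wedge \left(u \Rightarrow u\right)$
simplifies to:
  $p \wedge s \wedge u$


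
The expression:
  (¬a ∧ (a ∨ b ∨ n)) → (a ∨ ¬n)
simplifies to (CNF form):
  a ∨ ¬n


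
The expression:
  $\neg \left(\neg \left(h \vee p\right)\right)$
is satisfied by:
  {p: True, h: True}
  {p: True, h: False}
  {h: True, p: False}


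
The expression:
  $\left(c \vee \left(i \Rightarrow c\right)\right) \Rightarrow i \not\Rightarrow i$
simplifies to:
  $i \wedge \neg c$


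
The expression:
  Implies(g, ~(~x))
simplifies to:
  x | ~g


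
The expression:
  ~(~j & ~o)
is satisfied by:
  {o: True, j: True}
  {o: True, j: False}
  {j: True, o: False}


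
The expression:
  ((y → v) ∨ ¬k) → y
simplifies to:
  y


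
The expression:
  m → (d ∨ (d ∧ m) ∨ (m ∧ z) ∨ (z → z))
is always true.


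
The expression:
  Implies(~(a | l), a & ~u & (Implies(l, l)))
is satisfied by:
  {a: True, l: True}
  {a: True, l: False}
  {l: True, a: False}


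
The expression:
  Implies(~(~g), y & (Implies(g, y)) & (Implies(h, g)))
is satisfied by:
  {y: True, g: False}
  {g: False, y: False}
  {g: True, y: True}


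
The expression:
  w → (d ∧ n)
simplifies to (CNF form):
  (d ∨ ¬w) ∧ (n ∨ ¬w)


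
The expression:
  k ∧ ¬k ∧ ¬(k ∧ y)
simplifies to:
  False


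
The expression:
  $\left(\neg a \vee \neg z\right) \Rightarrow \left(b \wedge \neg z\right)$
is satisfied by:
  {b: True, a: True, z: False}
  {b: True, a: False, z: False}
  {b: True, z: True, a: True}
  {z: True, a: True, b: False}


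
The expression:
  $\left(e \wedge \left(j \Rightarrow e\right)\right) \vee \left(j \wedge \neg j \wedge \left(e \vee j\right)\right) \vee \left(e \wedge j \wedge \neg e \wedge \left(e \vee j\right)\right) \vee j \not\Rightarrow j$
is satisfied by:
  {e: True}


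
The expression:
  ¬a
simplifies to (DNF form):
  ¬a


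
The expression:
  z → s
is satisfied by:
  {s: True, z: False}
  {z: False, s: False}
  {z: True, s: True}


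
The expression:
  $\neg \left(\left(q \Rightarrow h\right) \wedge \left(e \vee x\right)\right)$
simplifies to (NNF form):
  $\left(q \vee \neg e\right) \wedge \left(q \vee \neg x\right) \wedge \left(\neg e \vee \neg h\right) \wedge \left(\neg h \vee \neg x\right)$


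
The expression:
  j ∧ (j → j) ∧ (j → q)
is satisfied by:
  {j: True, q: True}


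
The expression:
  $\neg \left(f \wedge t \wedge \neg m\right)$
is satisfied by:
  {m: True, t: False, f: False}
  {t: False, f: False, m: False}
  {f: True, m: True, t: False}
  {f: True, t: False, m: False}
  {m: True, t: True, f: False}
  {t: True, m: False, f: False}
  {f: True, t: True, m: True}


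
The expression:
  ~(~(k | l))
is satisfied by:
  {k: True, l: True}
  {k: True, l: False}
  {l: True, k: False}


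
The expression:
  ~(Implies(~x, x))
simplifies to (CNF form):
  ~x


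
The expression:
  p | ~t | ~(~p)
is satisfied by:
  {p: True, t: False}
  {t: False, p: False}
  {t: True, p: True}


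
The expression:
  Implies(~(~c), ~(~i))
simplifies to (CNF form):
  i | ~c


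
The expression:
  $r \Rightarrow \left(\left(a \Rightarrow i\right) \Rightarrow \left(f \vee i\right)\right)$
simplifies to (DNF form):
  $a \vee f \vee i \vee \neg r$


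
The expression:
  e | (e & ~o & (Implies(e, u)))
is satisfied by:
  {e: True}


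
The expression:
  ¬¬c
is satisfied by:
  {c: True}


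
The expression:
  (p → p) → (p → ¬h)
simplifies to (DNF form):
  ¬h ∨ ¬p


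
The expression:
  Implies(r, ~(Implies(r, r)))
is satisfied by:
  {r: False}


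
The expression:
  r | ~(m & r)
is always true.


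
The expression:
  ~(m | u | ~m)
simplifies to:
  False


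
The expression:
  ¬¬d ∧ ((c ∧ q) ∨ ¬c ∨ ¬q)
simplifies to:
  d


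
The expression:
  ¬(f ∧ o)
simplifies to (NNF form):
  ¬f ∨ ¬o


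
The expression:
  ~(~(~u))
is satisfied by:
  {u: False}


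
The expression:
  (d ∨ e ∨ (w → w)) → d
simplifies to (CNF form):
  d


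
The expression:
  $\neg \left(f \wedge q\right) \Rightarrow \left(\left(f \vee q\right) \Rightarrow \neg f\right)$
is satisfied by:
  {q: True, f: False}
  {f: False, q: False}
  {f: True, q: True}


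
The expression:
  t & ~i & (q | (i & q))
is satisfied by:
  {t: True, q: True, i: False}


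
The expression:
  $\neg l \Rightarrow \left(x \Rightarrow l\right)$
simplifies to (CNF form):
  $l \vee \neg x$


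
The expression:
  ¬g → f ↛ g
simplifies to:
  f ∨ g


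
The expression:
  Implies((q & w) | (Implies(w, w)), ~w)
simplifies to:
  ~w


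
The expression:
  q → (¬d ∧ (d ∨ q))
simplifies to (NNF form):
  ¬d ∨ ¬q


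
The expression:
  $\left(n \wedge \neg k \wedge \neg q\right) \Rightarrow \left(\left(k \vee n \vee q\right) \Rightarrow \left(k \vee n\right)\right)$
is always true.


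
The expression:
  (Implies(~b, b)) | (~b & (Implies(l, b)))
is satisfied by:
  {b: True, l: False}
  {l: False, b: False}
  {l: True, b: True}


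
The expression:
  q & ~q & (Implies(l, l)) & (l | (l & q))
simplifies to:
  False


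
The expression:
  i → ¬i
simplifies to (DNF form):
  ¬i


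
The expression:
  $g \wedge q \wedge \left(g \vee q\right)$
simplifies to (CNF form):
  $g \wedge q$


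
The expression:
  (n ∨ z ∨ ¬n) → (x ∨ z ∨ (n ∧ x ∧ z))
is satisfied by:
  {x: True, z: True}
  {x: True, z: False}
  {z: True, x: False}


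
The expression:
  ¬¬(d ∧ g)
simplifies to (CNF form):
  d ∧ g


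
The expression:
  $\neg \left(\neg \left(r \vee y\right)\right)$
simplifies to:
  $r \vee y$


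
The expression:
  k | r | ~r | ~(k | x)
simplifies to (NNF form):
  True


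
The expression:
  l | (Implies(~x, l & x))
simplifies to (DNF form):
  l | x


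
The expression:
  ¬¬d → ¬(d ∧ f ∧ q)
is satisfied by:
  {q: False, d: False, f: False}
  {f: True, q: False, d: False}
  {d: True, q: False, f: False}
  {f: True, d: True, q: False}
  {q: True, f: False, d: False}
  {f: True, q: True, d: False}
  {d: True, q: True, f: False}


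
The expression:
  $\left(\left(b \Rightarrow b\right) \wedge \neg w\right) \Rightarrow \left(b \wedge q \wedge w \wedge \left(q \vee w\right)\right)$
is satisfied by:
  {w: True}


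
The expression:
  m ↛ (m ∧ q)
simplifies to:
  m ∧ ¬q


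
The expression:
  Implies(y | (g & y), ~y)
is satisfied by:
  {y: False}


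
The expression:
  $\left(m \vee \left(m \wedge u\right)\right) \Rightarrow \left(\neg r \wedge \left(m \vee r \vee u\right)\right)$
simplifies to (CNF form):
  $\neg m \vee \neg r$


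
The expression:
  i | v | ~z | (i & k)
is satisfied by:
  {i: True, v: True, z: False}
  {i: True, v: False, z: False}
  {v: True, i: False, z: False}
  {i: False, v: False, z: False}
  {i: True, z: True, v: True}
  {i: True, z: True, v: False}
  {z: True, v: True, i: False}


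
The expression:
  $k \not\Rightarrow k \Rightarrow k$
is always true.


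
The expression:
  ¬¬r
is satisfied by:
  {r: True}


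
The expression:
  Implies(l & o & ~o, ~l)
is always true.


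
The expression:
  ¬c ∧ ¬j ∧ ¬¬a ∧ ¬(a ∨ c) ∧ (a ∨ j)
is never true.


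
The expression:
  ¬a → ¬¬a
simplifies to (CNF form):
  a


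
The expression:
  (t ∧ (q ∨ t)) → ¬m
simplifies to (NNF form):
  ¬m ∨ ¬t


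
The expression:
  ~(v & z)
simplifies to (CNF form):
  ~v | ~z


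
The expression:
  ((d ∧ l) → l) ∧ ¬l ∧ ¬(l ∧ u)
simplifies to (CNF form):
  ¬l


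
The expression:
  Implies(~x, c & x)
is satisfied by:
  {x: True}


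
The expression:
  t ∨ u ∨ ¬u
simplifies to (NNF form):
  True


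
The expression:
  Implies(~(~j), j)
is always true.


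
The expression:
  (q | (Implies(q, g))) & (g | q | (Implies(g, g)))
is always true.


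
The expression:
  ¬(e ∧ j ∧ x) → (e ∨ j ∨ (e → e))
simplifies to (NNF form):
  True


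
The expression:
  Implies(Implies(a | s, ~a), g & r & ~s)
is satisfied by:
  {r: True, a: True, g: True, s: False}
  {r: True, a: True, g: False, s: False}
  {a: True, g: True, s: False, r: False}
  {a: True, g: False, s: False, r: False}
  {r: True, a: True, s: True, g: True}
  {r: True, a: True, s: True, g: False}
  {a: True, s: True, g: True, r: False}
  {a: True, s: True, g: False, r: False}
  {r: True, s: False, g: True, a: False}


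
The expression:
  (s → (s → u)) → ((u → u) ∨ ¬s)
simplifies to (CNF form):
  True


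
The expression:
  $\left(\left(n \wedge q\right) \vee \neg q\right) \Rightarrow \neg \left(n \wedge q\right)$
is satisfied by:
  {q: False, n: False}
  {n: True, q: False}
  {q: True, n: False}


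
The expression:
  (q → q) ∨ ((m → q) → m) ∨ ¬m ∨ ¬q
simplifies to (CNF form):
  True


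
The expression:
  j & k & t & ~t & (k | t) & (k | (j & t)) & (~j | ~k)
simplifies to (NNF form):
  False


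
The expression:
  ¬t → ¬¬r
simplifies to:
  r ∨ t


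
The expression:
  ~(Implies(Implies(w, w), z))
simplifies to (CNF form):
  ~z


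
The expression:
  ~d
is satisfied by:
  {d: False}


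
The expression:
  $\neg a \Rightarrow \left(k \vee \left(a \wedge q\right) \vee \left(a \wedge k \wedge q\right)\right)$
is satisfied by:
  {a: True, k: True}
  {a: True, k: False}
  {k: True, a: False}


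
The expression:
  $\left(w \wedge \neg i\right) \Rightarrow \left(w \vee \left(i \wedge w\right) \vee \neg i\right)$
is always true.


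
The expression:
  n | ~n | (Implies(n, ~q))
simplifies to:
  True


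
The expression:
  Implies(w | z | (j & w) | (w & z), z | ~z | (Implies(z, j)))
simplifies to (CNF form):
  True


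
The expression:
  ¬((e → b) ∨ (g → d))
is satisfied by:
  {e: True, g: True, d: False, b: False}


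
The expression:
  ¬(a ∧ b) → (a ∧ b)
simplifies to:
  a ∧ b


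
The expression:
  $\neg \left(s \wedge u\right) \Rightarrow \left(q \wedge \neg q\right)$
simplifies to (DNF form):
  $s \wedge u$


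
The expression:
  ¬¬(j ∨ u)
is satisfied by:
  {u: True, j: True}
  {u: True, j: False}
  {j: True, u: False}


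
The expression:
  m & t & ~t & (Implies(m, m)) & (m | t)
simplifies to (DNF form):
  False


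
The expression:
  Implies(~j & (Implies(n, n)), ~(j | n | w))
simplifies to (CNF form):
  (j | ~n) & (j | ~w)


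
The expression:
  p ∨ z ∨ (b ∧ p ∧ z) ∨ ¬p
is always true.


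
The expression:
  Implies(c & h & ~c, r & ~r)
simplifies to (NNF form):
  True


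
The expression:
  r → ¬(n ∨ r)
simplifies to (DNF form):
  ¬r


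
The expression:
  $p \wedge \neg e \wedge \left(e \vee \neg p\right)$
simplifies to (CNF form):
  $\text{False}$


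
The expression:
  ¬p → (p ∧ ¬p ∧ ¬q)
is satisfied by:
  {p: True}


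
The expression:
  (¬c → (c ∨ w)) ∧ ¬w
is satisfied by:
  {c: True, w: False}


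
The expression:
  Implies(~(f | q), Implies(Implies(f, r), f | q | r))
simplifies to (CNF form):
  f | q | r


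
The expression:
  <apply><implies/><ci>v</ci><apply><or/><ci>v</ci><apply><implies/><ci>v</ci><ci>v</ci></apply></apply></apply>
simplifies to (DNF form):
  <true/>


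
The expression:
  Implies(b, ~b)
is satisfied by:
  {b: False}


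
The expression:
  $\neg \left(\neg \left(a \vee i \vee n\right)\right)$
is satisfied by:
  {i: True, n: True, a: True}
  {i: True, n: True, a: False}
  {i: True, a: True, n: False}
  {i: True, a: False, n: False}
  {n: True, a: True, i: False}
  {n: True, a: False, i: False}
  {a: True, n: False, i: False}


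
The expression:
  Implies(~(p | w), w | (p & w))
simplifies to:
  p | w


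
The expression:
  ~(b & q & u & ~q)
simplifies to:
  True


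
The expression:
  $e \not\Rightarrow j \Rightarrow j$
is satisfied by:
  {j: True, e: False}
  {e: False, j: False}
  {e: True, j: True}


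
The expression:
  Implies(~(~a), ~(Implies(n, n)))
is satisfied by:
  {a: False}


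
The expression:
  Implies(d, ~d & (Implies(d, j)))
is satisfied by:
  {d: False}


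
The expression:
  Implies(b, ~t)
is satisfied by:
  {t: False, b: False}
  {b: True, t: False}
  {t: True, b: False}


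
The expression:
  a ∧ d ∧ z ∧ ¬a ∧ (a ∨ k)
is never true.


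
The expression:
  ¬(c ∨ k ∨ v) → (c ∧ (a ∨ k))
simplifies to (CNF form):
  c ∨ k ∨ v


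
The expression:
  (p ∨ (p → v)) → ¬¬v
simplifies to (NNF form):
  v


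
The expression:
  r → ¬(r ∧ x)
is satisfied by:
  {x: False, r: False}
  {r: True, x: False}
  {x: True, r: False}


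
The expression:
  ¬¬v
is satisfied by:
  {v: True}


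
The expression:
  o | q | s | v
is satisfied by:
  {q: True, v: True, s: True, o: True}
  {q: True, v: True, s: True, o: False}
  {q: True, v: True, o: True, s: False}
  {q: True, v: True, o: False, s: False}
  {q: True, s: True, o: True, v: False}
  {q: True, s: True, o: False, v: False}
  {q: True, s: False, o: True, v: False}
  {q: True, s: False, o: False, v: False}
  {v: True, s: True, o: True, q: False}
  {v: True, s: True, o: False, q: False}
  {v: True, o: True, s: False, q: False}
  {v: True, o: False, s: False, q: False}
  {s: True, o: True, v: False, q: False}
  {s: True, v: False, o: False, q: False}
  {o: True, v: False, s: False, q: False}


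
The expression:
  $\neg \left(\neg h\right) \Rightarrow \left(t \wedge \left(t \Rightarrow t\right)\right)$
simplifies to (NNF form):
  $t \vee \neg h$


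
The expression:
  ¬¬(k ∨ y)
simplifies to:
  k ∨ y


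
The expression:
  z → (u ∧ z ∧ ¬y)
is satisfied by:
  {u: True, z: False, y: False}
  {u: False, z: False, y: False}
  {y: True, u: True, z: False}
  {y: True, u: False, z: False}
  {z: True, u: True, y: False}


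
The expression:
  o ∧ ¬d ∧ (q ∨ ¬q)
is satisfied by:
  {o: True, d: False}


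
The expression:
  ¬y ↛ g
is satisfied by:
  {g: False, y: False}


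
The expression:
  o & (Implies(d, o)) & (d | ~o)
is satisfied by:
  {d: True, o: True}


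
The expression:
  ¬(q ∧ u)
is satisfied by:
  {u: False, q: False}
  {q: True, u: False}
  {u: True, q: False}


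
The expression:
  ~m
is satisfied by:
  {m: False}


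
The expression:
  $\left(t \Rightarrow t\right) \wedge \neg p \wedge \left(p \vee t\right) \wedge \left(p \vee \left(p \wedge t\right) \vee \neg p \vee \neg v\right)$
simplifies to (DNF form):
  $t \wedge \neg p$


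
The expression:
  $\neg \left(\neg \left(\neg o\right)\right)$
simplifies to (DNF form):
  $\neg o$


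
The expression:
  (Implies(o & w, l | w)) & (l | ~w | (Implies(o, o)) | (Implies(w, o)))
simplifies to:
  True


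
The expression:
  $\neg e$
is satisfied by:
  {e: False}


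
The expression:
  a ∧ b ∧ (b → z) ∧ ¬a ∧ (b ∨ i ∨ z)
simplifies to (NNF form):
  False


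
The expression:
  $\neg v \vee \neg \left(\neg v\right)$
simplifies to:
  $\text{True}$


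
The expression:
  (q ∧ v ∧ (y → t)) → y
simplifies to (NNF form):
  y ∨ ¬q ∨ ¬v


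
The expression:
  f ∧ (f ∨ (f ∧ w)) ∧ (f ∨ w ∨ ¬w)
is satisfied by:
  {f: True}


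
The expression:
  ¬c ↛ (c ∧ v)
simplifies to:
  ¬c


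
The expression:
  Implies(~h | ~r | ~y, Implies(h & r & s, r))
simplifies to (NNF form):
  True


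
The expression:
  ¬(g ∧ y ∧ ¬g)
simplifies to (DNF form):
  True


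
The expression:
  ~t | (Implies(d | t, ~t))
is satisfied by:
  {t: False}


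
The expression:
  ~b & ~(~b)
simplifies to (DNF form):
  False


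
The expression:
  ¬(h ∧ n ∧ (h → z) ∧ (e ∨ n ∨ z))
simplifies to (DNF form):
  ¬h ∨ ¬n ∨ ¬z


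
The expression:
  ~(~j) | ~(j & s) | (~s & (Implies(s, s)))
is always true.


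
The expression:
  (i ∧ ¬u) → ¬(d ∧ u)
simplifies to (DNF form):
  True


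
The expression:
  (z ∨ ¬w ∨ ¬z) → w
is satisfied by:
  {w: True}


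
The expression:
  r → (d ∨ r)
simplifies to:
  True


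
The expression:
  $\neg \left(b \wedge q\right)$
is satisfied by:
  {q: False, b: False}
  {b: True, q: False}
  {q: True, b: False}


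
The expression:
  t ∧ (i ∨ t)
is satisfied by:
  {t: True}


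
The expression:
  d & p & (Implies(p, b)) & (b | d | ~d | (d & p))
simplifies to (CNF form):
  b & d & p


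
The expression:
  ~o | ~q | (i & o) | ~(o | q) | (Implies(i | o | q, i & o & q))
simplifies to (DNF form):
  i | ~o | ~q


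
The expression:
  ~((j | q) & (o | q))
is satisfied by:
  {q: False, o: False, j: False}
  {j: True, q: False, o: False}
  {o: True, q: False, j: False}


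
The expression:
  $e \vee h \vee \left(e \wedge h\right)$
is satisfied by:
  {e: True, h: True}
  {e: True, h: False}
  {h: True, e: False}


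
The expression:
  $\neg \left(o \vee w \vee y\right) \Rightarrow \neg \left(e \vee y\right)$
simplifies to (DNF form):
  $o \vee w \vee y \vee \neg e$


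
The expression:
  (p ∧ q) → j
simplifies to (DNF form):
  j ∨ ¬p ∨ ¬q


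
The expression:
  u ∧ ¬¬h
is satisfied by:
  {h: True, u: True}


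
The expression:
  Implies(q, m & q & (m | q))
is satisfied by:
  {m: True, q: False}
  {q: False, m: False}
  {q: True, m: True}


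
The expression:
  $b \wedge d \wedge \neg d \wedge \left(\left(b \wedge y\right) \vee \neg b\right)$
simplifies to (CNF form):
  $\text{False}$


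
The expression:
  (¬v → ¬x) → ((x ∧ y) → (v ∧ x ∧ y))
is always true.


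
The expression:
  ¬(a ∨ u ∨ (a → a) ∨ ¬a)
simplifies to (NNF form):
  False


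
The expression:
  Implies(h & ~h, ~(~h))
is always true.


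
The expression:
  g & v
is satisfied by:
  {g: True, v: True}


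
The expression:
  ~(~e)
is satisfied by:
  {e: True}


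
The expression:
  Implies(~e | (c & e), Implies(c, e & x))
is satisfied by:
  {x: True, e: True, c: False}
  {x: True, e: False, c: False}
  {e: True, x: False, c: False}
  {x: False, e: False, c: False}
  {x: True, c: True, e: True}


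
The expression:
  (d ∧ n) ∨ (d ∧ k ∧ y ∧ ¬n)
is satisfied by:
  {n: True, k: True, y: True, d: True}
  {n: True, k: True, d: True, y: False}
  {n: True, y: True, d: True, k: False}
  {n: True, d: True, y: False, k: False}
  {k: True, y: True, d: True, n: False}


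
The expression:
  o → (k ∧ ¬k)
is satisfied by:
  {o: False}


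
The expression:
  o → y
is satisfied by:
  {y: True, o: False}
  {o: False, y: False}
  {o: True, y: True}


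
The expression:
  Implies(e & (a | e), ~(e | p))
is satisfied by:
  {e: False}


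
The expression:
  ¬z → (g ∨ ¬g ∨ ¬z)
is always true.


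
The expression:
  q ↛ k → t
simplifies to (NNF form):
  k ∨ t ∨ ¬q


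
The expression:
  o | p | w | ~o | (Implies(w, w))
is always true.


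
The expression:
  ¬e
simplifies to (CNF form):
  ¬e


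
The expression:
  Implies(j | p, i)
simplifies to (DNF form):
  i | (~j & ~p)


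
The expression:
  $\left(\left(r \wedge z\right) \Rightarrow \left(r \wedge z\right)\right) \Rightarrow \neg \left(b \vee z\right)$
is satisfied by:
  {z: False, b: False}


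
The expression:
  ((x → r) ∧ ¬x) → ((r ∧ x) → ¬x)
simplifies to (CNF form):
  True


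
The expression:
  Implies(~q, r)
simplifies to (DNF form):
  q | r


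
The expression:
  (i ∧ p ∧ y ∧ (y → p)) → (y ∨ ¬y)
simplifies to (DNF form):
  True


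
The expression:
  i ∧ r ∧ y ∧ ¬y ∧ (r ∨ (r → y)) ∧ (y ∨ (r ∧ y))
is never true.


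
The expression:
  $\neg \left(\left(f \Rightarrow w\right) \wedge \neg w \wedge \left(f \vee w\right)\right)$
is always true.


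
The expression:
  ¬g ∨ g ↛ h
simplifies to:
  ¬g ∨ ¬h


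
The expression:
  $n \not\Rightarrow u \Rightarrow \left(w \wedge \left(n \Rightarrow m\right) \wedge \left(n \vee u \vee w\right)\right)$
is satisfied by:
  {m: True, u: True, w: True, n: False}
  {m: True, u: True, w: False, n: False}
  {u: True, w: True, m: False, n: False}
  {u: True, m: False, w: False, n: False}
  {m: True, w: True, u: False, n: False}
  {m: True, w: False, u: False, n: False}
  {w: True, m: False, u: False, n: False}
  {w: False, m: False, u: False, n: False}
  {n: True, m: True, u: True, w: True}
  {n: True, m: True, u: True, w: False}
  {n: True, u: True, w: True, m: False}
  {n: True, u: True, w: False, m: False}
  {n: True, m: True, w: True, u: False}


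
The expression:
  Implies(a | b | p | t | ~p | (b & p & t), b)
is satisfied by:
  {b: True}


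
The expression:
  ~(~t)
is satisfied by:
  {t: True}


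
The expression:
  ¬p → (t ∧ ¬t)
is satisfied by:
  {p: True}


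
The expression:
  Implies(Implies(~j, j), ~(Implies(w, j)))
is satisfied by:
  {j: False}


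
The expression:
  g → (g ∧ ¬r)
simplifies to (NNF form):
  ¬g ∨ ¬r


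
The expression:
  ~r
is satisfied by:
  {r: False}


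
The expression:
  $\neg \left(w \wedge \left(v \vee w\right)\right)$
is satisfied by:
  {w: False}


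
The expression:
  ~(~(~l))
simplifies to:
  ~l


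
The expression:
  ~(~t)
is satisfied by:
  {t: True}


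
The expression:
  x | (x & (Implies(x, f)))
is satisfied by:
  {x: True}


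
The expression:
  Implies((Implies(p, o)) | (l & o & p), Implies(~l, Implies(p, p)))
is always true.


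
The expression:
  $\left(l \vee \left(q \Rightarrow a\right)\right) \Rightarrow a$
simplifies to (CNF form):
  $\left(a \vee q\right) \wedge \left(a \vee \neg l\right)$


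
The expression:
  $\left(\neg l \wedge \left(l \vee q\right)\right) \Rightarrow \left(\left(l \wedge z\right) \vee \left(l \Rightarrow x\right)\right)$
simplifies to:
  $\text{True}$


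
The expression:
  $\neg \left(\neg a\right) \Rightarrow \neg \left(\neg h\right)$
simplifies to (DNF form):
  $h \vee \neg a$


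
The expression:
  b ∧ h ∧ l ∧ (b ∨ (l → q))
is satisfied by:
  {h: True, b: True, l: True}


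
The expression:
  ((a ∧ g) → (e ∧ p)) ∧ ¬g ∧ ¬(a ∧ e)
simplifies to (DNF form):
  (¬a ∧ ¬g) ∨ (¬e ∧ ¬g)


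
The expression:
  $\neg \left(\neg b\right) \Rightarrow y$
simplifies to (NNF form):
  $y \vee \neg b$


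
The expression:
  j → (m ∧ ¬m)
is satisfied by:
  {j: False}


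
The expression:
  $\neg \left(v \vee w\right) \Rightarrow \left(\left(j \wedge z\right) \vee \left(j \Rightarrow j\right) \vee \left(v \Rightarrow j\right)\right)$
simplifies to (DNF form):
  $\text{True}$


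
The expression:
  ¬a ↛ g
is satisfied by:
  {g: True, a: False}
  {a: False, g: False}
  {a: True, g: True}


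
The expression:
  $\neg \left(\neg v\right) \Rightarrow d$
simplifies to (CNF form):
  $d \vee \neg v$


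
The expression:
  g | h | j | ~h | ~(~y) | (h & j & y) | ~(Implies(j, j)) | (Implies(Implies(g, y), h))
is always true.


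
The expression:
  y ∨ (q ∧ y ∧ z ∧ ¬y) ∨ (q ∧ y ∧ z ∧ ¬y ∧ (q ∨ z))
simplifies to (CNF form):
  y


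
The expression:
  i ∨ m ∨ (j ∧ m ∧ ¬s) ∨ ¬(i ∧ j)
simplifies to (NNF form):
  True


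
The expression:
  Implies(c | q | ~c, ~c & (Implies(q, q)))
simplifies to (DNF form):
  ~c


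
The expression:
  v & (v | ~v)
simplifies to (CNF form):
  v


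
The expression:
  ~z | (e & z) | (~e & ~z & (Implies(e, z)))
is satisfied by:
  {e: True, z: False}
  {z: False, e: False}
  {z: True, e: True}


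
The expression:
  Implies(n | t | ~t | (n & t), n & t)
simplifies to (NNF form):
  n & t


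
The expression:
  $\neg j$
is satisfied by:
  {j: False}


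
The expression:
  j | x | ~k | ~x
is always true.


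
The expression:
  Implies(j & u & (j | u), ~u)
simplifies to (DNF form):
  ~j | ~u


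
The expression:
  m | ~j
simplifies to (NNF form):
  m | ~j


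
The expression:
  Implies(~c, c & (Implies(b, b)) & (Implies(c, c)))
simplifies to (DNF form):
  c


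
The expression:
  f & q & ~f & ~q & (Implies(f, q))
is never true.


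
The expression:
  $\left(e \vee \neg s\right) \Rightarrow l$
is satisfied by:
  {l: True, s: True, e: False}
  {l: True, e: False, s: False}
  {l: True, s: True, e: True}
  {l: True, e: True, s: False}
  {s: True, e: False, l: False}


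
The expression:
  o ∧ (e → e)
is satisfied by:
  {o: True}


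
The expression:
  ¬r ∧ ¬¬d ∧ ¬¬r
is never true.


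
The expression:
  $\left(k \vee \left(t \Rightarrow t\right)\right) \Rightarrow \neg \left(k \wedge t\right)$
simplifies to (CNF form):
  $\neg k \vee \neg t$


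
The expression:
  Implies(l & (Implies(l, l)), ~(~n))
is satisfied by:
  {n: True, l: False}
  {l: False, n: False}
  {l: True, n: True}


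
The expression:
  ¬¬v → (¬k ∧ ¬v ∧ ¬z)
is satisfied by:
  {v: False}


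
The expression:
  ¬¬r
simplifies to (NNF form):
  r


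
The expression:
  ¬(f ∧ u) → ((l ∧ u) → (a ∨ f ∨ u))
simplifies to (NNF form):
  True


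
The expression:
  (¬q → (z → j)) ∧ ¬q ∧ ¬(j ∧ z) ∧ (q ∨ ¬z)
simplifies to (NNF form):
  ¬q ∧ ¬z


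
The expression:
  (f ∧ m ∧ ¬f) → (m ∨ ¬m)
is always true.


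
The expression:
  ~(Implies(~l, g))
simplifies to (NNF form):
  ~g & ~l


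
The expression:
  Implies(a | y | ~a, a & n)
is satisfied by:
  {a: True, n: True}


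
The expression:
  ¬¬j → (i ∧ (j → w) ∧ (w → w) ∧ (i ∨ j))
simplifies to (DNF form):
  (i ∧ w) ∨ ¬j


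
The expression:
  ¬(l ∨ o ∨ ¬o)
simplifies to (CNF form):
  False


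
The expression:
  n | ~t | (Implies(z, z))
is always true.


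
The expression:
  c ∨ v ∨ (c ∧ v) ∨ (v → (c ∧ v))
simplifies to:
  True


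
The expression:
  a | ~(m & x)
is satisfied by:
  {a: True, m: False, x: False}
  {m: False, x: False, a: False}
  {a: True, x: True, m: False}
  {x: True, m: False, a: False}
  {a: True, m: True, x: False}
  {m: True, a: False, x: False}
  {a: True, x: True, m: True}


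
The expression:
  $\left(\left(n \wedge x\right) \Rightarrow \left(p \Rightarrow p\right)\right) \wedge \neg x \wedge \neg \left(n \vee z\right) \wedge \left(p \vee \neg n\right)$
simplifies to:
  $\neg n \wedge \neg x \wedge \neg z$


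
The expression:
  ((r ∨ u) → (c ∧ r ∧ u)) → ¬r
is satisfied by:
  {u: False, c: False, r: False}
  {r: True, u: False, c: False}
  {c: True, u: False, r: False}
  {r: True, c: True, u: False}
  {u: True, r: False, c: False}
  {r: True, u: True, c: False}
  {c: True, u: True, r: False}


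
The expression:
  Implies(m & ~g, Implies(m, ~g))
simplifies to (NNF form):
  True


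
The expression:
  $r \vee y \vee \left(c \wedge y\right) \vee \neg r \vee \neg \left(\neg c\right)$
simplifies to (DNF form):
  $\text{True}$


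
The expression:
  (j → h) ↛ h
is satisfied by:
  {h: False, j: False}


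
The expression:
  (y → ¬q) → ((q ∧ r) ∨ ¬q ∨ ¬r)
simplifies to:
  True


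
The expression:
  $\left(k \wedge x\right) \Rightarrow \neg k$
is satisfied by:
  {k: False, x: False}
  {x: True, k: False}
  {k: True, x: False}


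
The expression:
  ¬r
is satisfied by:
  {r: False}


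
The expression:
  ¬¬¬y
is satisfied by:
  {y: False}


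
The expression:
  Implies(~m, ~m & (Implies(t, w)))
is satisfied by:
  {m: True, w: True, t: False}
  {m: True, w: False, t: False}
  {w: True, m: False, t: False}
  {m: False, w: False, t: False}
  {m: True, t: True, w: True}
  {m: True, t: True, w: False}
  {t: True, w: True, m: False}


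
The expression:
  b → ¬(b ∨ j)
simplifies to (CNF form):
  ¬b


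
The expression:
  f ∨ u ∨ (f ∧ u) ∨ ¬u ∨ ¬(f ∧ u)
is always true.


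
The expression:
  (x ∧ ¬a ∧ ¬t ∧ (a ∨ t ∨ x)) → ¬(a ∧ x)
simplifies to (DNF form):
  True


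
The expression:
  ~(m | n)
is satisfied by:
  {n: False, m: False}


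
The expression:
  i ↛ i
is never true.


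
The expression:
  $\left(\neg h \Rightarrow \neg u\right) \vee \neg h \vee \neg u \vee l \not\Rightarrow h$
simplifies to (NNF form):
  $\text{True}$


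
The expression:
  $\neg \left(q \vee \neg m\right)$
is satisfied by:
  {m: True, q: False}


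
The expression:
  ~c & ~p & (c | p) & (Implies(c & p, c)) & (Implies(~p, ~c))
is never true.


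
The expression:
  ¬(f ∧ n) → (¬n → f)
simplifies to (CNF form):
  f ∨ n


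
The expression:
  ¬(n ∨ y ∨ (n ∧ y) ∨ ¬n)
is never true.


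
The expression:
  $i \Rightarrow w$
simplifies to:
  $w \vee \neg i$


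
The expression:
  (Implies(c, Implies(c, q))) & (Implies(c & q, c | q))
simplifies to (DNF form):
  q | ~c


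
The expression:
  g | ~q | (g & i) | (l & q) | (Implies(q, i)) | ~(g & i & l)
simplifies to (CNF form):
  True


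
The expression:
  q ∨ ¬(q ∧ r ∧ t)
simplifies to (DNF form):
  True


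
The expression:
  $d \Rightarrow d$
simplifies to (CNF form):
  $\text{True}$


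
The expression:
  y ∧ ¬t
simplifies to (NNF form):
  y ∧ ¬t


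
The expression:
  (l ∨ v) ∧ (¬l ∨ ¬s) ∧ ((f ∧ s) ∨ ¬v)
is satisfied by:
  {l: True, f: True, v: False, s: False}
  {l: True, v: False, s: False, f: False}
  {f: True, s: True, v: True, l: False}


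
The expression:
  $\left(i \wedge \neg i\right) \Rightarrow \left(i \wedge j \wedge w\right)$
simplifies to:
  $\text{True}$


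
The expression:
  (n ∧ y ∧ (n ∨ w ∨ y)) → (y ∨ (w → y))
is always true.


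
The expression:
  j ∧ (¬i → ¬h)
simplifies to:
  j ∧ (i ∨ ¬h)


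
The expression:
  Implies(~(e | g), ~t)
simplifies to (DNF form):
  e | g | ~t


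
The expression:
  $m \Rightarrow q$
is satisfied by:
  {q: True, m: False}
  {m: False, q: False}
  {m: True, q: True}


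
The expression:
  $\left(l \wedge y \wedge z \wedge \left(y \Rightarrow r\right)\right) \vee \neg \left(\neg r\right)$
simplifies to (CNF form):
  $r$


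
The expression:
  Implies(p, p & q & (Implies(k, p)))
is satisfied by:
  {q: True, p: False}
  {p: False, q: False}
  {p: True, q: True}


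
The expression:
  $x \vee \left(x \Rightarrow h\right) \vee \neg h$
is always true.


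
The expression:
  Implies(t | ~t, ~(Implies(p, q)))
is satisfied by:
  {p: True, q: False}


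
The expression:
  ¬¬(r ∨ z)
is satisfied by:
  {r: True, z: True}
  {r: True, z: False}
  {z: True, r: False}


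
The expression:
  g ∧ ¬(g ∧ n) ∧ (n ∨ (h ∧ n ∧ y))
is never true.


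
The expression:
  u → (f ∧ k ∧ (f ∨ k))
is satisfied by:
  {f: True, k: True, u: False}
  {f: True, k: False, u: False}
  {k: True, f: False, u: False}
  {f: False, k: False, u: False}
  {u: True, f: True, k: True}


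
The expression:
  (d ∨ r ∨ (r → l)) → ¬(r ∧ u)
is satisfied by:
  {u: False, r: False}
  {r: True, u: False}
  {u: True, r: False}


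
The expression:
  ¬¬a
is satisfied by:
  {a: True}


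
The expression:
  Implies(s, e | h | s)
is always true.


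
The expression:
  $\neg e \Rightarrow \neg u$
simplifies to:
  $e \vee \neg u$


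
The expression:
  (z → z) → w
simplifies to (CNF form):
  w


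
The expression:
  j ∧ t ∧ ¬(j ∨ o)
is never true.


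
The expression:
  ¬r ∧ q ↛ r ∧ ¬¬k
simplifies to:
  k ∧ q ∧ ¬r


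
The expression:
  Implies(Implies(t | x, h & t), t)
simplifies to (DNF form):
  t | x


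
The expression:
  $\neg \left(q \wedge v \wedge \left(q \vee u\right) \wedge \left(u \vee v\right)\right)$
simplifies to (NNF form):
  $\neg q \vee \neg v$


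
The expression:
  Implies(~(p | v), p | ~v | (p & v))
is always true.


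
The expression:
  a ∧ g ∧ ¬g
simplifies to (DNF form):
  False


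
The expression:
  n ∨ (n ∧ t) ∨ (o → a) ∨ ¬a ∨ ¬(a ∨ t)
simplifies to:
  True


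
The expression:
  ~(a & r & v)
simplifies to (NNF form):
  ~a | ~r | ~v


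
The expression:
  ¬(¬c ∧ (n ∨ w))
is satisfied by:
  {c: True, n: False, w: False}
  {c: True, w: True, n: False}
  {c: True, n: True, w: False}
  {c: True, w: True, n: True}
  {w: False, n: False, c: False}


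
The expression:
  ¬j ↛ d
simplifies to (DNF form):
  d ∨ ¬j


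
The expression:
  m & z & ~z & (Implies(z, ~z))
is never true.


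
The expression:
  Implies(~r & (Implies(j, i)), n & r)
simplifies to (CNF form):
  (j | r) & (r | ~i)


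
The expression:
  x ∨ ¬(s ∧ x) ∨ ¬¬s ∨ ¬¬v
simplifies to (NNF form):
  True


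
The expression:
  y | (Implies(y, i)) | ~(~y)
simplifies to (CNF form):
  True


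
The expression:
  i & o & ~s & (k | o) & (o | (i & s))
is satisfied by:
  {i: True, o: True, s: False}


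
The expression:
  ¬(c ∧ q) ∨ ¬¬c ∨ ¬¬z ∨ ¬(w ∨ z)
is always true.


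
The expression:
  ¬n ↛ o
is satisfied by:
  {o: True, n: False}
  {n: False, o: False}
  {n: True, o: True}


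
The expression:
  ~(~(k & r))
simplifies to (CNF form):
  k & r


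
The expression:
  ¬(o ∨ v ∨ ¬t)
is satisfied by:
  {t: True, v: False, o: False}


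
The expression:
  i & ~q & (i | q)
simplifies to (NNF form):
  i & ~q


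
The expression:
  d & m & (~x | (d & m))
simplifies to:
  d & m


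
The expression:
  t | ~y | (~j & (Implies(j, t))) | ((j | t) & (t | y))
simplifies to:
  True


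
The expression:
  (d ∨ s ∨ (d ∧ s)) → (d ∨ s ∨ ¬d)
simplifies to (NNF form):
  True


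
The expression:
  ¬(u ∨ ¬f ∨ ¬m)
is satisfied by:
  {m: True, f: True, u: False}


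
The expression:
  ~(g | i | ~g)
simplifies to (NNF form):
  False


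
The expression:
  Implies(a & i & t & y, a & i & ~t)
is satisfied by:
  {y: False, t: False, a: False, i: False}
  {i: True, y: False, t: False, a: False}
  {a: True, y: False, t: False, i: False}
  {i: True, a: True, y: False, t: False}
  {t: True, i: False, y: False, a: False}
  {i: True, t: True, y: False, a: False}
  {a: True, t: True, i: False, y: False}
  {i: True, a: True, t: True, y: False}
  {y: True, a: False, t: False, i: False}
  {i: True, y: True, a: False, t: False}
  {a: True, y: True, i: False, t: False}
  {i: True, a: True, y: True, t: False}
  {t: True, y: True, a: False, i: False}
  {i: True, t: True, y: True, a: False}
  {a: True, t: True, y: True, i: False}


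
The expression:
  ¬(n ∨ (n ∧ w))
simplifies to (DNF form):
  ¬n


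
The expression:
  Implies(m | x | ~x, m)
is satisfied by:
  {m: True}


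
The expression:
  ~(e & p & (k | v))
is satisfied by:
  {k: False, p: False, e: False, v: False}
  {v: True, k: False, p: False, e: False}
  {k: True, v: False, p: False, e: False}
  {v: True, k: True, p: False, e: False}
  {e: True, v: False, k: False, p: False}
  {v: True, e: True, k: False, p: False}
  {e: True, k: True, v: False, p: False}
  {v: True, e: True, k: True, p: False}
  {p: True, e: False, k: False, v: False}
  {p: True, v: True, e: False, k: False}
  {p: True, k: True, e: False, v: False}
  {v: True, p: True, k: True, e: False}
  {p: True, e: True, v: False, k: False}


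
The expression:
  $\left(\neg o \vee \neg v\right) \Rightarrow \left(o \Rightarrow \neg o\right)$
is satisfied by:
  {v: True, o: False}
  {o: False, v: False}
  {o: True, v: True}


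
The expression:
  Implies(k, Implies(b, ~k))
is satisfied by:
  {k: False, b: False}
  {b: True, k: False}
  {k: True, b: False}


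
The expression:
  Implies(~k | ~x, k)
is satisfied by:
  {k: True}


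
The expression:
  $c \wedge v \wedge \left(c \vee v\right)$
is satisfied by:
  {c: True, v: True}


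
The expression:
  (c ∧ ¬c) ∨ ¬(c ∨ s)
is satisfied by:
  {c: False, s: False}


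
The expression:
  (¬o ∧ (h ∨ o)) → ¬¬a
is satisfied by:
  {a: True, o: True, h: False}
  {a: True, h: False, o: False}
  {o: True, h: False, a: False}
  {o: False, h: False, a: False}
  {a: True, o: True, h: True}
  {a: True, h: True, o: False}
  {o: True, h: True, a: False}


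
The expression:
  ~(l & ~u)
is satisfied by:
  {u: True, l: False}
  {l: False, u: False}
  {l: True, u: True}


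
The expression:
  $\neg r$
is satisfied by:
  {r: False}
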